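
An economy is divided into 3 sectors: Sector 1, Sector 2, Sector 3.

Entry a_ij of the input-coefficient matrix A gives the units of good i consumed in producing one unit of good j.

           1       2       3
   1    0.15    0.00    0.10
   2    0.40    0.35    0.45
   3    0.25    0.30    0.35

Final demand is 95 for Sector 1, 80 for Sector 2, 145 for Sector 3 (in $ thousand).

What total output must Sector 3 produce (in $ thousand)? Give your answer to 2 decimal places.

I − A =
  [   0.85     0.00    -0.10]
  [  -0.40     0.65    -0.45]
  [  -0.25    -0.30     0.65]
Cofactors of I−A, C_ij = (−1)^(i+j)·(minor ij) (rows/columns in the sector order above):
  C_11 = (0.65)(0.65) − (-0.45)(-0.30) = 0.2875
  C_12 = −[(-0.40)(0.65) − (-0.45)(-0.25)] = 0.3725
  C_13 = (-0.40)(-0.30) − (0.65)(-0.25) = 0.2825
  C_21 = −[(0.00)(0.65) − (-0.10)(-0.30)] = 0.0300
  C_22 = (0.85)(0.65) − (-0.10)(-0.25) = 0.5275
  C_23 = −[(0.85)(-0.30) − (0.00)(-0.25)] = 0.2550
  C_31 = (0.00)(-0.45) − (-0.10)(0.65) = 0.0650
  C_32 = −[(0.85)(-0.45) − (-0.10)(-0.40)] = 0.4225
  C_33 = (0.85)(0.65) − (0.00)(-0.40) = 0.5525
det(I−A) = Σ_j (I−A)_1j·C_1j = (0.85)(0.2875) + (0.00)(0.3725) + (-0.10)(0.2825) = 0.216125
adj(I−A) = Cᵀ =
  [ 0.2875   0.0300   0.0650]
  [ 0.3725   0.5275   0.4225]
  [ 0.2825   0.2550   0.5525]
(I − A)⁻¹ = adj(I−A) / det(I−A) ≈
  [   1.3302     0.1388     0.3008]
  [   1.7235     2.4407     1.9549]
  [   1.3071     1.1799     2.5564]
x = (I − A)⁻¹ d = adj(I−A)·d / det(I−A), with det(I−A) = 0.216125:
  x_1 = (0.2875·95 + 0.0300·80 + 0.0650·145) / 0.216125 = 39.1375 / 0.216125 ≈ 181.09
  x_2 = (0.3725·95 + 0.5275·80 + 0.4225·145) / 0.216125 = 138.85 / 0.216125 ≈ 642.45
  x_3 = (0.2825·95 + 0.2550·80 + 0.5525·145) / 0.216125 = 127.35 / 0.216125 ≈ 589.24

x_3 = 589.24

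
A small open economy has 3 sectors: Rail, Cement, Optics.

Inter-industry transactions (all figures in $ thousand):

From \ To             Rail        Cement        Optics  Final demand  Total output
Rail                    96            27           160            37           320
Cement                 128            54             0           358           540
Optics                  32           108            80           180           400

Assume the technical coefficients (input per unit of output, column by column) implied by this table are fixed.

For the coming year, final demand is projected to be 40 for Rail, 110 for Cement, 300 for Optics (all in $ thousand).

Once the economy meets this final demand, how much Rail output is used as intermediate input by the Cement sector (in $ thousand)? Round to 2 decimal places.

Technical coefficients a_ij = z_ij / X_j:
  a_11 = 96/320 = 0.30, a_21 = 128/320 = 0.40, a_31 = 32/320 = 0.10
  a_12 = 27/540 = 0.05, a_22 = 54/540 = 0.10, a_32 = 108/540 = 0.20
  a_13 = 160/400 = 0.40, a_23 = 0/400 = 0.00, a_33 = 80/400 = 0.20
I − A =
  [   0.70    -0.05    -0.40]
  [  -0.40     0.90     0.00]
  [  -0.10    -0.20     0.80]
Cofactors of I−A, C_ij = (−1)^(i+j)·(minor ij) (rows/columns in the sector order above):
  C_11 = (0.90)(0.80) − (0.00)(-0.20) = 0.7200
  C_12 = −[(-0.40)(0.80) − (0.00)(-0.10)] = 0.3200
  C_13 = (-0.40)(-0.20) − (0.90)(-0.10) = 0.1700
  C_21 = −[(-0.05)(0.80) − (-0.40)(-0.20)] = 0.1200
  C_22 = (0.70)(0.80) − (-0.40)(-0.10) = 0.5200
  C_23 = −[(0.70)(-0.20) − (-0.05)(-0.10)] = 0.1450
  C_31 = (-0.05)(0.00) − (-0.40)(0.90) = 0.3600
  C_32 = −[(0.70)(0.00) − (-0.40)(-0.40)] = 0.1600
  C_33 = (0.70)(0.90) − (-0.05)(-0.40) = 0.6100
det(I−A) = Σ_j (I−A)_1j·C_1j = (0.70)(0.7200) + (-0.05)(0.3200) + (-0.40)(0.1700) = 0.4200
adj(I−A) = Cᵀ =
  [ 0.7200   0.1200   0.3600]
  [ 0.3200   0.5200   0.1600]
  [ 0.1700   0.1450   0.6100]
(I − A)⁻¹ = adj(I−A) / det(I−A) ≈
  [   1.7143     0.2857     0.8571]
  [   0.7619     1.2381     0.3810]
  [   0.4048     0.3452     1.4524]
First solve x = (I − A)⁻¹ d = adj(I−A)·d / det(I−A); in particular x_2 = (0.3200·40 + 0.5200·110 + 0.1600·300) / 0.4200 = 118.00 / 0.4200 ≈ 280.9524.
Intermediate flow from 1 to 2: z_12 = a_12 · x_2 = 0.05 × 118.00 / 0.4200 = 5.90 / 0.4200 ≈ 14.05.

z_12 = 14.05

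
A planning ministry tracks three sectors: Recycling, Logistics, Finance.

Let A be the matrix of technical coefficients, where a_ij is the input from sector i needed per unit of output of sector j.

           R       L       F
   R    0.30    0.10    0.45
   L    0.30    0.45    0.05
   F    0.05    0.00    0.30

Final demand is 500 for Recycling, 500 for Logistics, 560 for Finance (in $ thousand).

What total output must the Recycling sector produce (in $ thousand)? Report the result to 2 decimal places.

I − A =
  [   0.70    -0.10    -0.45]
  [  -0.30     0.55    -0.05]
  [  -0.05     0.00     0.70]
Cofactors of I−A, C_ij = (−1)^(i+j)·(minor ij) (rows/columns in the sector order above):
  C_11 = (0.55)(0.70) − (-0.05)(0.00) = 0.3850
  C_12 = −[(-0.30)(0.70) − (-0.05)(-0.05)] = 0.2125
  C_13 = (-0.30)(0.00) − (0.55)(-0.05) = 0.0275
  C_21 = −[(-0.10)(0.70) − (-0.45)(0.00)] = 0.0700
  C_22 = (0.70)(0.70) − (-0.45)(-0.05) = 0.4675
  C_23 = −[(0.70)(0.00) − (-0.10)(-0.05)] = 0.0050
  C_31 = (-0.10)(-0.05) − (-0.45)(0.55) = 0.2525
  C_32 = −[(0.70)(-0.05) − (-0.45)(-0.30)] = 0.1700
  C_33 = (0.70)(0.55) − (-0.10)(-0.30) = 0.3550
det(I−A) = Σ_j (I−A)_1j·C_1j = (0.70)(0.3850) + (-0.10)(0.2125) + (-0.45)(0.0275) = 0.235875
adj(I−A) = Cᵀ =
  [ 0.3850   0.0700   0.2525]
  [ 0.2125   0.4675   0.1700]
  [ 0.0275   0.0050   0.3550]
(I − A)⁻¹ = adj(I−A) / det(I−A) ≈
  [   1.6322     0.2968     1.0705]
  [   0.9009     1.9820     0.7207]
  [   0.1166     0.0212     1.5050]
x = (I − A)⁻¹ d = adj(I−A)·d / det(I−A), with det(I−A) = 0.235875:
  x_R = (0.3850·500 + 0.0700·500 + 0.2525·560) / 0.235875 = 368.90 / 0.235875 ≈ 1563.96
  x_L = (0.2125·500 + 0.4675·500 + 0.1700·560) / 0.235875 = 435.20 / 0.235875 ≈ 1845.05
  x_F = (0.0275·500 + 0.0050·500 + 0.3550·560) / 0.235875 = 215.05 / 0.235875 ≈ 911.71

x_R = 1563.96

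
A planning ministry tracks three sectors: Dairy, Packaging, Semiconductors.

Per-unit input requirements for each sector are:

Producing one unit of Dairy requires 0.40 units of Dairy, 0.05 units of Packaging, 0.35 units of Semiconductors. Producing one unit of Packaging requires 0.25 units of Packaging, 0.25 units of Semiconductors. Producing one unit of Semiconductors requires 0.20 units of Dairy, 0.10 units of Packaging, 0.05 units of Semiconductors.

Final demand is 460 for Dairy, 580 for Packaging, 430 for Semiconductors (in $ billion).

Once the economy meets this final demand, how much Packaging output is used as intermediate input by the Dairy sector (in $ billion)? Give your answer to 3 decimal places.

I − A =
  [   0.60     0.00    -0.20]
  [  -0.05     0.75    -0.10]
  [  -0.35    -0.25     0.95]
Cofactors of I−A, C_ij = (−1)^(i+j)·(minor ij) (rows/columns in the sector order above):
  C_11 = (0.75)(0.95) − (-0.10)(-0.25) = 0.6875
  C_12 = −[(-0.05)(0.95) − (-0.10)(-0.35)] = 0.0825
  C_13 = (-0.05)(-0.25) − (0.75)(-0.35) = 0.2750
  C_21 = −[(0.00)(0.95) − (-0.20)(-0.25)] = 0.0500
  C_22 = (0.60)(0.95) − (-0.20)(-0.35) = 0.5000
  C_23 = −[(0.60)(-0.25) − (0.00)(-0.35)] = 0.1500
  C_31 = (0.00)(-0.10) − (-0.20)(0.75) = 0.1500
  C_32 = −[(0.60)(-0.10) − (-0.20)(-0.05)] = 0.0700
  C_33 = (0.60)(0.75) − (0.00)(-0.05) = 0.4500
det(I−A) = Σ_j (I−A)_1j·C_1j = (0.60)(0.6875) + (0.00)(0.0825) + (-0.20)(0.2750) = 0.3575
adj(I−A) = Cᵀ =
  [ 0.6875   0.0500   0.1500]
  [ 0.0825   0.5000   0.0700]
  [ 0.2750   0.1500   0.4500]
(I − A)⁻¹ = adj(I−A) / det(I−A) ≈
  [   1.9231     0.1399     0.4196]
  [   0.2308     1.3986     0.1958]
  [   0.7692     0.4196     1.2587]
First solve x = (I − A)⁻¹ d = adj(I−A)·d / det(I−A); in particular x_D = (0.6875·460 + 0.0500·580 + 0.1500·430) / 0.3575 = 409.75 / 0.3575 ≈ 1146.15385.
Intermediate flow from P to D: z_PD = a_PD · x_D = 0.05 × 409.75 / 0.3575 = 20.4875 / 0.3575 ≈ 57.308.

z_PD = 57.308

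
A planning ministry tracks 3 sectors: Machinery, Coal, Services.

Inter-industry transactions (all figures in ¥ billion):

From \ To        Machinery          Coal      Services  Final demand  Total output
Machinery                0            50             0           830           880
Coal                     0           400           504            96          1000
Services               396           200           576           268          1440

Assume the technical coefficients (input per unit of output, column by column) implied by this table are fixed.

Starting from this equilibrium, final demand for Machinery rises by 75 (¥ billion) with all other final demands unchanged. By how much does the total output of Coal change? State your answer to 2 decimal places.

Δx_C = 41.87

Technical coefficients a_ij = z_ij / X_j:
  a_MM = 0/880 = 0.00, a_CM = 0/880 = 0.00, a_SM = 396/880 = 0.45
  a_MC = 50/1000 = 0.05, a_CC = 400/1000 = 0.40, a_SC = 200/1000 = 0.20
  a_MS = 0/1440 = 0.00, a_CS = 504/1440 = 0.35, a_SS = 576/1440 = 0.40
I − A =
  [   1.00    -0.05     0.00]
  [   0.00     0.60    -0.35]
  [  -0.45    -0.20     0.60]
Cofactors of I−A, C_ij = (−1)^(i+j)·(minor ij) (rows/columns in the sector order above):
  C_11 = (0.60)(0.60) − (-0.35)(-0.20) = 0.2900
  C_12 = −[(0.00)(0.60) − (-0.35)(-0.45)] = 0.1575
  C_13 = (0.00)(-0.20) − (0.60)(-0.45) = 0.2700
  C_21 = −[(-0.05)(0.60) − (0.00)(-0.20)] = 0.0300
  C_22 = (1.00)(0.60) − (0.00)(-0.45) = 0.6000
  C_23 = −[(1.00)(-0.20) − (-0.05)(-0.45)] = 0.2225
  C_31 = (-0.05)(-0.35) − (0.00)(0.60) = 0.0175
  C_32 = −[(1.00)(-0.35) − (0.00)(0.00)] = 0.3500
  C_33 = (1.00)(0.60) − (-0.05)(0.00) = 0.6000
det(I−A) = Σ_j (I−A)_1j·C_1j = (1.00)(0.2900) + (-0.05)(0.1575) + (0.00)(0.2700) = 0.282125
adj(I−A) = Cᵀ =
  [ 0.2900   0.0300   0.0175]
  [ 0.1575   0.6000   0.3500]
  [ 0.2700   0.2225   0.6000]
(I − A)⁻¹ = adj(I−A) / det(I−A) ≈
  [   1.0279     0.1063     0.0620]
  [   0.5583     2.1267     1.2406]
  [   0.9570     0.7887     2.1267]
Δx = (I − A)⁻¹ Δd with Δd having +75 in the Machinery component and 0 elsewhere.
So Δx_C = L_CM · (+75), where L_CM = adj(I−A)_CM / det(I−A) = 0.1575 / 0.282125.
Δx_C = 0.1575 × (+75) / 0.282125 = 11.8125 / 0.282125 ≈ 41.87.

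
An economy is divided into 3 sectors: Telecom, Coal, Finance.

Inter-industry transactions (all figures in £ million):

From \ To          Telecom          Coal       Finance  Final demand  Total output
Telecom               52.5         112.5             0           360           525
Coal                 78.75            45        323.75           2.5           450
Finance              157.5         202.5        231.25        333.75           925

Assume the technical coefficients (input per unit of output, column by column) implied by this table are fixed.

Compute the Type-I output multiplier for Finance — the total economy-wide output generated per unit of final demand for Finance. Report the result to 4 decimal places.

Technical coefficients a_ij = z_ij / X_j:
  a_TT = 52.5/525 = 0.10, a_CT = 78.75/525 = 0.15, a_FT = 157.5/525 = 0.30
  a_TC = 112.5/450 = 0.25, a_CC = 45/450 = 0.10, a_FC = 202.5/450 = 0.45
  a_TF = 0/925 = 0.00, a_CF = 323.75/925 = 0.35, a_FF = 231.25/925 = 0.25
I − A =
  [   0.90    -0.25     0.00]
  [  -0.15     0.90    -0.35]
  [  -0.30    -0.45     0.75]
Cofactors of I−A, C_ij = (−1)^(i+j)·(minor ij) (rows/columns in the sector order above):
  C_11 = (0.90)(0.75) − (-0.35)(-0.45) = 0.5175
  C_12 = −[(-0.15)(0.75) − (-0.35)(-0.30)] = 0.2175
  C_13 = (-0.15)(-0.45) − (0.90)(-0.30) = 0.3375
  C_21 = −[(-0.25)(0.75) − (0.00)(-0.45)] = 0.1875
  C_22 = (0.90)(0.75) − (0.00)(-0.30) = 0.6750
  C_23 = −[(0.90)(-0.45) − (-0.25)(-0.30)] = 0.4800
  C_31 = (-0.25)(-0.35) − (0.00)(0.90) = 0.0875
  C_32 = −[(0.90)(-0.35) − (0.00)(-0.15)] = 0.3150
  C_33 = (0.90)(0.90) − (-0.25)(-0.15) = 0.7725
det(I−A) = Σ_j (I−A)_1j·C_1j = (0.90)(0.5175) + (-0.25)(0.2175) + (0.00)(0.3375) = 0.411375
adj(I−A) = Cᵀ =
  [ 0.5175   0.1875   0.0875]
  [ 0.2175   0.6750   0.3150]
  [ 0.3375   0.4800   0.7725]
(I − A)⁻¹ = adj(I−A) / det(I−A) ≈
  [   1.25798     0.45579     0.21270]
  [   0.52871     1.64084     0.76572]
  [   0.82042     1.16682     1.87785]
The output multiplier for sector j is the column-j sum of the Leontief inverse (I − A)⁻¹ = adj(I−A) / det(I−A).
Column F of adj(I−A): (0.0875, 0.3150, 0.7725); det(I−A) = 0.411375.
m_F = (0.0875 + 0.3150 + 0.7725) / 0.411375 = 1.175 / 0.411375 ≈ 2.8563.

m_F = 2.8563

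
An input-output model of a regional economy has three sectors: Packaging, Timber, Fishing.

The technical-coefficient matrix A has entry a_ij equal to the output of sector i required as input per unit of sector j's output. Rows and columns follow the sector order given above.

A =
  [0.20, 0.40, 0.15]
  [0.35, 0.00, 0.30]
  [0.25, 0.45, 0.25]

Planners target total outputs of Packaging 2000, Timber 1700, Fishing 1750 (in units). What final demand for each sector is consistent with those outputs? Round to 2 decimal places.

I − A =
  [   0.80    -0.40    -0.15]
  [  -0.35     1.00    -0.30]
  [  -0.25    -0.45     0.75]
d = (I − A) x:
  d_1 = (+0.80)·2000 + (-0.40)·1700 + (-0.15)·1750 = 657.50
  d_2 = (-0.35)·2000 + (+1.00)·1700 + (-0.30)·1750 = 475.00
  d_3 = (-0.25)·2000 + (-0.45)·1700 + (+0.75)·1750 = 47.50

d_1 = 657.50, d_2 = 475.00, d_3 = 47.50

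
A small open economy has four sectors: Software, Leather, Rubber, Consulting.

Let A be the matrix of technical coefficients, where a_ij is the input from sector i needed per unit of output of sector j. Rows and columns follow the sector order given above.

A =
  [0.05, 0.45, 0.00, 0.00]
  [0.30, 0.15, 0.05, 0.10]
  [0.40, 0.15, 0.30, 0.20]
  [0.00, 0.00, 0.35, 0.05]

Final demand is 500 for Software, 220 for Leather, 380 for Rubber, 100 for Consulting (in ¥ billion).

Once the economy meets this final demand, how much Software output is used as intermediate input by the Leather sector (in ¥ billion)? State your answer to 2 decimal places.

I − A =
  [   0.95    -0.45     0.00     0.00]
  [  -0.30     0.85    -0.05    -0.10]
  [  -0.40    -0.15     0.70    -0.20]
  [   0.00     0.00    -0.35     0.95]
Compute the cofactors C_ij = (−1)^(i+j)·(3×3 minor ij) of I−A; the adjugate is their transpose:
adj(I−A) = Cᵀ =
  [ 0.493375   0.267750   0.037125   0.036000]
  [ 0.211500   0.565250   0.078375   0.076000]
  [ 0.365750   0.306375   0.638875   0.166750]
  [ 0.134750   0.112875   0.235375   0.454625]
det(I−A) = Σ_j (I−A)_1j·C_1j = (0.95)(0.493375) + (-0.45)(0.211500) + (0.00)(0.365750) + (0.00)(0.134750) = 0.37353125
(I − A)⁻¹ = adj(I−A) / det(I−A) ≈
  [   1.3208     0.7168     0.0994     0.0964]
  [   0.5662     1.5133     0.2098     0.2035]
  [   0.9792     0.8202     1.7104     0.4464]
  [   0.3607     0.3022     0.6301     1.2171]
First solve x = (I − A)⁻¹ d = adj(I−A)·d / det(I−A); in particular x_L = (0.211500·500 + 0.565250·220 + 0.078375·380 + 0.076000·100) / 0.37353125 = 267.4875 / 0.37353125 ≈ 716.1047.
Intermediate flow from S to L: z_SL = a_SL · x_L = 0.45 × 267.4875 / 0.37353125 = 120.369375 / 0.37353125 ≈ 322.25.

z_SL = 322.25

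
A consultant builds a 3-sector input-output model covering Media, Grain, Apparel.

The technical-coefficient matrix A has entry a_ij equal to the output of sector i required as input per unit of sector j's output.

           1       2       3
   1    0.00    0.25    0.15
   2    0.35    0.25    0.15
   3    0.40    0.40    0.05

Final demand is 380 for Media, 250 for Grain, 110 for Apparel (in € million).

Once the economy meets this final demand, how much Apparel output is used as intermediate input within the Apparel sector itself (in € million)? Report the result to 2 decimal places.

z_33 = 37.38

I − A =
  [   1.00    -0.25    -0.15]
  [  -0.35     0.75    -0.15]
  [  -0.40    -0.40     0.95]
Cofactors of I−A, C_ij = (−1)^(i+j)·(minor ij) (rows/columns in the sector order above):
  C_11 = (0.75)(0.95) − (-0.15)(-0.40) = 0.6525
  C_12 = −[(-0.35)(0.95) − (-0.15)(-0.40)] = 0.3925
  C_13 = (-0.35)(-0.40) − (0.75)(-0.40) = 0.4400
  C_21 = −[(-0.25)(0.95) − (-0.15)(-0.40)] = 0.2975
  C_22 = (1.00)(0.95) − (-0.15)(-0.40) = 0.8900
  C_23 = −[(1.00)(-0.40) − (-0.25)(-0.40)] = 0.5000
  C_31 = (-0.25)(-0.15) − (-0.15)(0.75) = 0.1500
  C_32 = −[(1.00)(-0.15) − (-0.15)(-0.35)] = 0.2025
  C_33 = (1.00)(0.75) − (-0.25)(-0.35) = 0.6625
det(I−A) = Σ_j (I−A)_1j·C_1j = (1.00)(0.6525) + (-0.25)(0.3925) + (-0.15)(0.4400) = 0.488375
adj(I−A) = Cᵀ =
  [ 0.6525   0.2975   0.1500]
  [ 0.3925   0.8900   0.2025]
  [ 0.4400   0.5000   0.6625]
(I − A)⁻¹ = adj(I−A) / det(I−A) ≈
  [   1.3361     0.6092     0.3071]
  [   0.8037     1.8224     0.4146]
  [   0.9009     1.0238     1.3565]
First solve x = (I − A)⁻¹ d = adj(I−A)·d / det(I−A); in particular x_3 = (0.4400·380 + 0.5000·250 + 0.6625·110) / 0.488375 = 365.075 / 0.488375 ≈ 747.5301.
Intermediate flow from 3 to 3: z_33 = a_33 · x_3 = 0.05 × 365.075 / 0.488375 = 18.25375 / 0.488375 ≈ 37.38.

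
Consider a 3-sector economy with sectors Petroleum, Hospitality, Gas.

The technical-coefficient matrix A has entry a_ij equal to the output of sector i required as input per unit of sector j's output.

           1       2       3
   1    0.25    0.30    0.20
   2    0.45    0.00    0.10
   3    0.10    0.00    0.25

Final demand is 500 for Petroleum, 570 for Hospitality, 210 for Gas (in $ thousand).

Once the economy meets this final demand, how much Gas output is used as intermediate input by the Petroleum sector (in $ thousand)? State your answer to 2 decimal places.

z_31 = 125.85

I − A =
  [   0.75    -0.30    -0.20]
  [  -0.45     1.00    -0.10]
  [  -0.10     0.00     0.75]
Cofactors of I−A, C_ij = (−1)^(i+j)·(minor ij) (rows/columns in the sector order above):
  C_11 = (1.00)(0.75) − (-0.10)(0.00) = 0.7500
  C_12 = −[(-0.45)(0.75) − (-0.10)(-0.10)] = 0.3475
  C_13 = (-0.45)(0.00) − (1.00)(-0.10) = 0.1000
  C_21 = −[(-0.30)(0.75) − (-0.20)(0.00)] = 0.2250
  C_22 = (0.75)(0.75) − (-0.20)(-0.10) = 0.5425
  C_23 = −[(0.75)(0.00) − (-0.30)(-0.10)] = 0.0300
  C_31 = (-0.30)(-0.10) − (-0.20)(1.00) = 0.2300
  C_32 = −[(0.75)(-0.10) − (-0.20)(-0.45)] = 0.1650
  C_33 = (0.75)(1.00) − (-0.30)(-0.45) = 0.6150
det(I−A) = Σ_j (I−A)_1j·C_1j = (0.75)(0.7500) + (-0.30)(0.3475) + (-0.20)(0.1000) = 0.43825
adj(I−A) = Cᵀ =
  [ 0.7500   0.2250   0.2300]
  [ 0.3475   0.5425   0.1650]
  [ 0.1000   0.0300   0.6150]
(I − A)⁻¹ = adj(I−A) / det(I−A) ≈
  [   1.7114     0.5134     0.5248]
  [   0.7929     1.2379     0.3765]
  [   0.2282     0.0685     1.4033]
First solve x = (I − A)⁻¹ d = adj(I−A)·d / det(I−A); in particular x_1 = (0.7500·500 + 0.2250·570 + 0.2300·210) / 0.43825 = 551.55 / 0.43825 ≈ 1258.5282.
Intermediate flow from 3 to 1: z_31 = a_31 · x_1 = 0.10 × 551.55 / 0.43825 = 55.155 / 0.43825 ≈ 125.85.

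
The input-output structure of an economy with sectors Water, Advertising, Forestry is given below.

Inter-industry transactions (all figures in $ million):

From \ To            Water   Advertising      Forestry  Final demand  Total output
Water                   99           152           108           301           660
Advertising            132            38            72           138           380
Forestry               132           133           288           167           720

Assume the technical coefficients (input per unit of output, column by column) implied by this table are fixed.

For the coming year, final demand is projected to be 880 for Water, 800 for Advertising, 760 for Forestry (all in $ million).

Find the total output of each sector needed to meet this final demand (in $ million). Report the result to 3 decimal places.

Technical coefficients a_ij = z_ij / X_j:
  a_11 = 99/660 = 0.15, a_21 = 132/660 = 0.20, a_31 = 132/660 = 0.20
  a_12 = 152/380 = 0.40, a_22 = 38/380 = 0.10, a_32 = 133/380 = 0.35
  a_13 = 108/720 = 0.15, a_23 = 72/720 = 0.10, a_33 = 288/720 = 0.40
I − A =
  [   0.85    -0.40    -0.15]
  [  -0.20     0.90    -0.10]
  [  -0.20    -0.35     0.60]
Cofactors of I−A, C_ij = (−1)^(i+j)·(minor ij) (rows/columns in the sector order above):
  C_11 = (0.90)(0.60) − (-0.10)(-0.35) = 0.5050
  C_12 = −[(-0.20)(0.60) − (-0.10)(-0.20)] = 0.1400
  C_13 = (-0.20)(-0.35) − (0.90)(-0.20) = 0.2500
  C_21 = −[(-0.40)(0.60) − (-0.15)(-0.35)] = 0.2925
  C_22 = (0.85)(0.60) − (-0.15)(-0.20) = 0.4800
  C_23 = −[(0.85)(-0.35) − (-0.40)(-0.20)] = 0.3775
  C_31 = (-0.40)(-0.10) − (-0.15)(0.90) = 0.1750
  C_32 = −[(0.85)(-0.10) − (-0.15)(-0.20)] = 0.1150
  C_33 = (0.85)(0.90) − (-0.40)(-0.20) = 0.6850
det(I−A) = Σ_j (I−A)_1j·C_1j = (0.85)(0.5050) + (-0.40)(0.1400) + (-0.15)(0.2500) = 0.33575
adj(I−A) = Cᵀ =
  [ 0.5050   0.2925   0.1750]
  [ 0.1400   0.4800   0.1150]
  [ 0.2500   0.3775   0.6850]
(I − A)⁻¹ = adj(I−A) / det(I−A) ≈
  [   1.5041     0.8712     0.5212]
  [   0.4170     1.4296     0.3425]
  [   0.7446     1.1243     2.0402]
x = (I − A)⁻¹ d = adj(I−A)·d / det(I−A), with det(I−A) = 0.33575:
  x_1 = (0.5050·880 + 0.2925·800 + 0.1750·760) / 0.33575 = 811.40 / 0.33575 ≈ 2416.679
  x_2 = (0.1400·880 + 0.4800·800 + 0.1150·760) / 0.33575 = 594.60 / 0.33575 ≈ 1770.961
  x_3 = (0.2500·880 + 0.3775·800 + 0.6850·760) / 0.33575 = 1042.60 / 0.33575 ≈ 3105.287

x_1 = 2416.679, x_2 = 1770.961, x_3 = 3105.287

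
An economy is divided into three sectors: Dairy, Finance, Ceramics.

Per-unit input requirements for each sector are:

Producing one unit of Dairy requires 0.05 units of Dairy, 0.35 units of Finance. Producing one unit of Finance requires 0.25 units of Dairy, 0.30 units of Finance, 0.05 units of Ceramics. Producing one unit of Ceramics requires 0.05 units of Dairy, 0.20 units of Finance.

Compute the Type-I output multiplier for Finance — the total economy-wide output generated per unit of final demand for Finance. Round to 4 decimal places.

m_2 = 2.2041

I − A =
  [   0.95    -0.25    -0.05]
  [  -0.35     0.70    -0.20]
  [   0.00    -0.05     1.00]
Cofactors of I−A, C_ij = (−1)^(i+j)·(minor ij) (rows/columns in the sector order above):
  C_11 = (0.70)(1.00) − (-0.20)(-0.05) = 0.6900
  C_12 = −[(-0.35)(1.00) − (-0.20)(0.00)] = 0.3500
  C_13 = (-0.35)(-0.05) − (0.70)(0.00) = 0.0175
  C_21 = −[(-0.25)(1.00) − (-0.05)(-0.05)] = 0.2525
  C_22 = (0.95)(1.00) − (-0.05)(0.00) = 0.9500
  C_23 = −[(0.95)(-0.05) − (-0.25)(0.00)] = 0.0475
  C_31 = (-0.25)(-0.20) − (-0.05)(0.70) = 0.0850
  C_32 = −[(0.95)(-0.20) − (-0.05)(-0.35)] = 0.2075
  C_33 = (0.95)(0.70) − (-0.25)(-0.35) = 0.5775
det(I−A) = Σ_j (I−A)_1j·C_1j = (0.95)(0.6900) + (-0.25)(0.3500) + (-0.05)(0.0175) = 0.567125
adj(I−A) = Cᵀ =
  [ 0.6900   0.2525   0.0850]
  [ 0.3500   0.9500   0.2075]
  [ 0.0175   0.0475   0.5775]
(I − A)⁻¹ = adj(I−A) / det(I−A) ≈
  [   1.21666     0.44523     0.14988]
  [   0.61715     1.67512     0.36588]
  [   0.03086     0.08376     1.01829]
The output multiplier for sector j is the column-j sum of the Leontief inverse (I − A)⁻¹ = adj(I−A) / det(I−A).
Column 2 of adj(I−A): (0.2525, 0.9500, 0.0475); det(I−A) = 0.567125.
m_2 = (0.2525 + 0.9500 + 0.0475) / 0.567125 = 1.25 / 0.567125 ≈ 2.2041.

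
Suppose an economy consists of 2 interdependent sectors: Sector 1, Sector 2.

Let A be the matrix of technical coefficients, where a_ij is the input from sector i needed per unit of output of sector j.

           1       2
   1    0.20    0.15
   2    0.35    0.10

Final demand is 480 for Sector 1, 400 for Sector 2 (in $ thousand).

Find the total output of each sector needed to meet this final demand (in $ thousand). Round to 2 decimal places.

x_1 = 737.08, x_2 = 731.09

I − A =
  [   0.80    -0.15]
  [  -0.35     0.90]
det(I−A) = (0.80)(0.90) − (-0.15)(-0.35) = 0.6675
adj(I−A) = [[0.90, 0.15], [0.35, 0.80]]
(I − A)⁻¹ = adj(I−A) / det(I−A) ≈
  [   1.3483     0.2247]
  [   0.5243     1.1985]
x = (I − A)⁻¹ d = adj(I−A)·d / det(I−A), with det(I−A) = 0.6675:
  x_1 = (0.90·480 + 0.15·400) / 0.6675 = 492.00 / 0.6675 ≈ 737.08
  x_2 = (0.35·480 + 0.80·400) / 0.6675 = 488.00 / 0.6675 ≈ 731.09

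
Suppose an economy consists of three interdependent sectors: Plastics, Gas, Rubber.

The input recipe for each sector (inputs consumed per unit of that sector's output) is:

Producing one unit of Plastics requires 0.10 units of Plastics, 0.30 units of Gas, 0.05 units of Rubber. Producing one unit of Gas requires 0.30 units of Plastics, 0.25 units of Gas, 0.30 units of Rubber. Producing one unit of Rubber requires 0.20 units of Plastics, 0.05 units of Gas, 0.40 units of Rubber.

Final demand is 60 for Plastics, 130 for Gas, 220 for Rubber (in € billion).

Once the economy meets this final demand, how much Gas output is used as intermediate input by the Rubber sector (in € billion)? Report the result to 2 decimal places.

z_23 = 27.86

I − A =
  [   0.90    -0.30    -0.20]
  [  -0.30     0.75    -0.05]
  [  -0.05    -0.30     0.60]
Cofactors of I−A, C_ij = (−1)^(i+j)·(minor ij) (rows/columns in the sector order above):
  C_11 = (0.75)(0.60) − (-0.05)(-0.30) = 0.4350
  C_12 = −[(-0.30)(0.60) − (-0.05)(-0.05)] = 0.1825
  C_13 = (-0.30)(-0.30) − (0.75)(-0.05) = 0.1275
  C_21 = −[(-0.30)(0.60) − (-0.20)(-0.30)] = 0.2400
  C_22 = (0.90)(0.60) − (-0.20)(-0.05) = 0.5300
  C_23 = −[(0.90)(-0.30) − (-0.30)(-0.05)] = 0.2850
  C_31 = (-0.30)(-0.05) − (-0.20)(0.75) = 0.1650
  C_32 = −[(0.90)(-0.05) − (-0.20)(-0.30)] = 0.1050
  C_33 = (0.90)(0.75) − (-0.30)(-0.30) = 0.5850
det(I−A) = Σ_j (I−A)_1j·C_1j = (0.90)(0.4350) + (-0.30)(0.1825) + (-0.20)(0.1275) = 0.31125
adj(I−A) = Cᵀ =
  [ 0.4350   0.2400   0.1650]
  [ 0.1825   0.5300   0.1050]
  [ 0.1275   0.2850   0.5850]
(I − A)⁻¹ = adj(I−A) / det(I−A) ≈
  [   1.3976     0.7711     0.5301]
  [   0.5863     1.7028     0.3373]
  [   0.4096     0.9157     1.8795]
First solve x = (I − A)⁻¹ d = adj(I−A)·d / det(I−A); in particular x_3 = (0.1275·60 + 0.2850·130 + 0.5850·220) / 0.31125 = 173.40 / 0.31125 ≈ 557.1084.
Intermediate flow from 2 to 3: z_23 = a_23 · x_3 = 0.05 × 173.40 / 0.31125 = 8.67 / 0.31125 ≈ 27.86.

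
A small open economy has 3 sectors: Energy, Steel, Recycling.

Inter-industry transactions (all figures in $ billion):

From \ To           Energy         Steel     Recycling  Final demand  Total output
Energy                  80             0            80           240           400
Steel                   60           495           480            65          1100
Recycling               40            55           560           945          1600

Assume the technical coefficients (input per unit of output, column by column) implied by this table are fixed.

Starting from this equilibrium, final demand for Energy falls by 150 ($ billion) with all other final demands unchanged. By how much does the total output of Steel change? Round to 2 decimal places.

Technical coefficients a_ij = z_ij / X_j:
  a_11 = 80/400 = 0.20, a_21 = 60/400 = 0.15, a_31 = 40/400 = 0.10
  a_12 = 0/1100 = 0.00, a_22 = 495/1100 = 0.45, a_32 = 55/1100 = 0.05
  a_13 = 80/1600 = 0.05, a_23 = 480/1600 = 0.30, a_33 = 560/1600 = 0.35
I − A =
  [   0.80     0.00    -0.05]
  [  -0.15     0.55    -0.30]
  [  -0.10    -0.05     0.65]
Cofactors of I−A, C_ij = (−1)^(i+j)·(minor ij) (rows/columns in the sector order above):
  C_11 = (0.55)(0.65) − (-0.30)(-0.05) = 0.3425
  C_12 = −[(-0.15)(0.65) − (-0.30)(-0.10)] = 0.1275
  C_13 = (-0.15)(-0.05) − (0.55)(-0.10) = 0.0625
  C_21 = −[(0.00)(0.65) − (-0.05)(-0.05)] = 0.0025
  C_22 = (0.80)(0.65) − (-0.05)(-0.10) = 0.5150
  C_23 = −[(0.80)(-0.05) − (0.00)(-0.10)] = 0.0400
  C_31 = (0.00)(-0.30) − (-0.05)(0.55) = 0.0275
  C_32 = −[(0.80)(-0.30) − (-0.05)(-0.15)] = 0.2475
  C_33 = (0.80)(0.55) − (0.00)(-0.15) = 0.4400
det(I−A) = Σ_j (I−A)_1j·C_1j = (0.80)(0.3425) + (0.00)(0.1275) + (-0.05)(0.0625) = 0.270875
adj(I−A) = Cᵀ =
  [ 0.3425   0.0025   0.0275]
  [ 0.1275   0.5150   0.2475]
  [ 0.0625   0.0400   0.4400]
(I − A)⁻¹ = adj(I−A) / det(I−A) ≈
  [   1.2644     0.0092     0.1015]
  [   0.4707     1.9012     0.9137]
  [   0.2307     0.1477     1.6244]
Δx = (I − A)⁻¹ Δd with Δd having -150 in the Energy component and 0 elsewhere.
So Δx_2 = L_21 · (-150), where L_21 = adj(I−A)_21 / det(I−A) = 0.1275 / 0.270875.
Δx_2 = 0.1275 × (-150) / 0.270875 = -19.125 / 0.270875 ≈ -70.60.

Δx_2 = -70.60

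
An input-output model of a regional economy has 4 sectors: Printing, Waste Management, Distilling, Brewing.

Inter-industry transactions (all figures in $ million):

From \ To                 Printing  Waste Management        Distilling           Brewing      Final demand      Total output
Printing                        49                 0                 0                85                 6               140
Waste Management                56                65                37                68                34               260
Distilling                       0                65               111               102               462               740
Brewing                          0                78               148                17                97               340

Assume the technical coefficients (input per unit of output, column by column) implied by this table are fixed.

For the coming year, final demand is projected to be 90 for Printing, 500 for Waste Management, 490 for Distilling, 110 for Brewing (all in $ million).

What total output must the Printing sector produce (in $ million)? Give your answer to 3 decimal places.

Technical coefficients a_ij = z_ij / X_j:
  a_11 = 49/140 = 0.35, a_21 = 56/140 = 0.40, a_31 = 0/140 = 0.00, a_41 = 0/140 = 0.00
  a_12 = 0/260 = 0.00, a_22 = 65/260 = 0.25, a_32 = 65/260 = 0.25, a_42 = 78/260 = 0.30
  a_13 = 0/740 = 0.00, a_23 = 37/740 = 0.05, a_33 = 111/740 = 0.15, a_43 = 148/740 = 0.20
  a_14 = 85/340 = 0.25, a_24 = 68/340 = 0.20, a_34 = 102/340 = 0.30, a_44 = 17/340 = 0.05
I − A =
  [   0.65     0.00     0.00    -0.25]
  [  -0.40     0.75    -0.05    -0.20]
  [   0.00    -0.25     0.85    -0.30]
  [   0.00    -0.30    -0.20     0.95]
Compute the cofactors C_ij = (−1)^(i+j)·(3×3 minor ij) of I−A; the adjugate is their transpose:
adj(I−A) = Cᵀ =
  [ 0.483250   0.076250   0.041250   0.156250]
  [ 0.299000   0.485875   0.076875   0.205250]
  [ 0.131000   0.212875   0.394125   0.203750]
  [ 0.122000   0.198250   0.107250   0.406250]
det(I−A) = Σ_j (I−A)_1j·C_1j = (0.65)(0.483250) + (0.00)(0.299000) + (0.00)(0.131000) + (-0.25)(0.122000) = 0.2836125
(I − A)⁻¹ = adj(I−A) / det(I−A) ≈
  [   1.7039     0.2689     0.1454     0.5509]
  [   1.0543     1.7132     0.2711     0.7237]
  [   0.4619     0.7506     1.3897     0.7184]
  [   0.4302     0.6990     0.3782     1.4324]
x = (I − A)⁻¹ d = adj(I−A)·d / det(I−A), with det(I−A) = 0.2836125:
  x_1 = (0.483250·90 + 0.076250·500 + 0.041250·490 + 0.156250·110) / 0.2836125 = 119.0175 / 0.2836125 ≈ 419.648
  x_2 = (0.299000·90 + 0.485875·500 + 0.076875·490 + 0.205250·110) / 0.2836125 = 330.09375 / 0.2836125 ≈ 1163.890
  x_3 = (0.131000·90 + 0.212875·500 + 0.394125·490 + 0.203750·110) / 0.2836125 = 333.76125 / 0.2836125 ≈ 1176.821
  x_4 = (0.122000·90 + 0.198250·500 + 0.107250·490 + 0.406250·110) / 0.2836125 = 207.345 / 0.2836125 ≈ 731.086

x_1 = 419.648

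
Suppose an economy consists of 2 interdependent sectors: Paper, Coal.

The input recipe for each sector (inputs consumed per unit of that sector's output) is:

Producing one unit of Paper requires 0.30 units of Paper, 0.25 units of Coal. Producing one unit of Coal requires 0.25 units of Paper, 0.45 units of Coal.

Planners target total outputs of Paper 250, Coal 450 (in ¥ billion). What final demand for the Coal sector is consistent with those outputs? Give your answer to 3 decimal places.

d_2 = 185.000

I − A =
  [   0.70    -0.25]
  [  -0.25     0.55]
d = (I − A) x:
  d_1 = (+0.70)·250 + (-0.25)·450 = 62.500
  d_2 = (-0.25)·250 + (+0.55)·450 = 185.000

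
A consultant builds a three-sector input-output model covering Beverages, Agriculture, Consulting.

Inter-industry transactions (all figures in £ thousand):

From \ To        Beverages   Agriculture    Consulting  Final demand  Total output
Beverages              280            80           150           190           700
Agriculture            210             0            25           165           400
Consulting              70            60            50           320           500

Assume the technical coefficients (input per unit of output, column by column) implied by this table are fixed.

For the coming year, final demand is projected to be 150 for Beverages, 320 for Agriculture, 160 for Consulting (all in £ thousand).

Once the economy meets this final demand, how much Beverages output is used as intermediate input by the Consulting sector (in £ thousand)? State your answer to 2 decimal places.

Technical coefficients a_ij = z_ij / X_j:
  a_BB = 280/700 = 0.40, a_AB = 210/700 = 0.30, a_CB = 70/700 = 0.10
  a_BA = 80/400 = 0.20, a_AA = 0/400 = 0.00, a_CA = 60/400 = 0.15
  a_BC = 150/500 = 0.30, a_AC = 25/500 = 0.05, a_CC = 50/500 = 0.10
I − A =
  [   0.60    -0.20    -0.30]
  [  -0.30     1.00    -0.05]
  [  -0.10    -0.15     0.90]
Cofactors of I−A, C_ij = (−1)^(i+j)·(minor ij) (rows/columns in the sector order above):
  C_11 = (1.00)(0.90) − (-0.05)(-0.15) = 0.8925
  C_12 = −[(-0.30)(0.90) − (-0.05)(-0.10)] = 0.2750
  C_13 = (-0.30)(-0.15) − (1.00)(-0.10) = 0.1450
  C_21 = −[(-0.20)(0.90) − (-0.30)(-0.15)] = 0.2250
  C_22 = (0.60)(0.90) − (-0.30)(-0.10) = 0.5100
  C_23 = −[(0.60)(-0.15) − (-0.20)(-0.10)] = 0.1100
  C_31 = (-0.20)(-0.05) − (-0.30)(1.00) = 0.3100
  C_32 = −[(0.60)(-0.05) − (-0.30)(-0.30)] = 0.1200
  C_33 = (0.60)(1.00) − (-0.20)(-0.30) = 0.5400
det(I−A) = Σ_j (I−A)_1j·C_1j = (0.60)(0.8925) + (-0.20)(0.2750) + (-0.30)(0.1450) = 0.4370
adj(I−A) = Cᵀ =
  [ 0.8925   0.2250   0.3100]
  [ 0.2750   0.5100   0.1200]
  [ 0.1450   0.1100   0.5400]
(I − A)⁻¹ = adj(I−A) / det(I−A) ≈
  [   2.0423     0.5149     0.7094]
  [   0.6293     1.1670     0.2746]
  [   0.3318     0.2517     1.2357]
First solve x = (I − A)⁻¹ d = adj(I−A)·d / det(I−A); in particular x_C = (0.1450·150 + 0.1100·320 + 0.5400·160) / 0.4370 = 143.35 / 0.4370 ≈ 328.0320.
Intermediate flow from B to C: z_BC = a_BC · x_C = 0.30 × 143.35 / 0.4370 = 43.005 / 0.4370 ≈ 98.41.

z_BC = 98.41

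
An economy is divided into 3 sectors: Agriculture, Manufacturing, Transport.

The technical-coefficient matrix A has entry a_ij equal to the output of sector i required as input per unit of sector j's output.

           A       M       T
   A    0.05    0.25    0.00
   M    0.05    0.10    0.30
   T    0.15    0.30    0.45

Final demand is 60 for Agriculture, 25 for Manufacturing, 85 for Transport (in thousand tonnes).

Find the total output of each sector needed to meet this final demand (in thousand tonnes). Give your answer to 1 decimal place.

x_A = 93.0, x_M = 113.6, x_T = 241.9

I − A =
  [   0.95    -0.25     0.00]
  [  -0.05     0.90    -0.30]
  [  -0.15    -0.30     0.55]
Cofactors of I−A, C_ij = (−1)^(i+j)·(minor ij) (rows/columns in the sector order above):
  C_11 = (0.90)(0.55) − (-0.30)(-0.30) = 0.4050
  C_12 = −[(-0.05)(0.55) − (-0.30)(-0.15)] = 0.0725
  C_13 = (-0.05)(-0.30) − (0.90)(-0.15) = 0.1500
  C_21 = −[(-0.25)(0.55) − (0.00)(-0.30)] = 0.1375
  C_22 = (0.95)(0.55) − (0.00)(-0.15) = 0.5225
  C_23 = −[(0.95)(-0.30) − (-0.25)(-0.15)] = 0.3225
  C_31 = (-0.25)(-0.30) − (0.00)(0.90) = 0.0750
  C_32 = −[(0.95)(-0.30) − (0.00)(-0.05)] = 0.2850
  C_33 = (0.95)(0.90) − (-0.25)(-0.05) = 0.8425
det(I−A) = Σ_j (I−A)_1j·C_1j = (0.95)(0.4050) + (-0.25)(0.0725) + (0.00)(0.1500) = 0.366625
adj(I−A) = Cᵀ =
  [ 0.4050   0.1375   0.0750]
  [ 0.0725   0.5225   0.2850]
  [ 0.1500   0.3225   0.8425]
(I − A)⁻¹ = adj(I−A) / det(I−A) ≈
  [   1.1047     0.3750     0.2046]
  [   0.1977     1.4252     0.7774]
  [   0.4091     0.8796     2.2980]
x = (I − A)⁻¹ d = adj(I−A)·d / det(I−A), with det(I−A) = 0.366625:
  x_A = (0.4050·60 + 0.1375·25 + 0.0750·85) / 0.366625 = 34.1125 / 0.366625 ≈ 93.0
  x_M = (0.0725·60 + 0.5225·25 + 0.2850·85) / 0.366625 = 41.6375 / 0.366625 ≈ 113.6
  x_T = (0.1500·60 + 0.3225·25 + 0.8425·85) / 0.366625 = 88.675 / 0.366625 ≈ 241.9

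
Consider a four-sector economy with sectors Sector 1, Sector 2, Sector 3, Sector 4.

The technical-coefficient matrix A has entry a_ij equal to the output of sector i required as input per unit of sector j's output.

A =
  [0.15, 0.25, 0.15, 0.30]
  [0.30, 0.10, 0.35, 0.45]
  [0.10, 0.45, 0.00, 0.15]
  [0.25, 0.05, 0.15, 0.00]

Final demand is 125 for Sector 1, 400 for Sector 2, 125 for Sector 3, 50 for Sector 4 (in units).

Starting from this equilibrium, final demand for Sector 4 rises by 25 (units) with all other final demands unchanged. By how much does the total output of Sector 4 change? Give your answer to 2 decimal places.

Δx_4 = 38.41

I − A =
  [   0.85    -0.25    -0.15    -0.30]
  [  -0.30     0.90    -0.35    -0.45]
  [  -0.10    -0.45     1.00    -0.15]
  [  -0.25    -0.05    -0.15     1.00]
Compute the cofactors C_ij = (−1)^(i+j)·(3×3 minor ij) of I−A; the adjugate is their transpose:
adj(I−A) = Cᵀ =
  [ 0.666750   0.348250   0.281750   0.399000]
  [ 0.460625   0.730750   0.404000   0.527625]
  [ 0.309375   0.391000   0.570750   0.354375]
  [ 0.236125   0.182250   0.176250   0.513625]
det(I−A) = Σ_j (I−A)_1j·C_1j = (0.85)(0.666750) + (-0.25)(0.460625) + (-0.15)(0.309375) + (-0.30)(0.236125) = 0.3343375
(I − A)⁻¹ = adj(I−A) / det(I−A) ≈
  [   1.9942     1.0416     0.8427     1.1934]
  [   1.3777     2.1857     1.2084     1.5781]
  [   0.9253     1.1695     1.7071     1.0599]
  [   0.7062     0.5451     0.5272     1.5362]
Δx = (I − A)⁻¹ Δd with Δd having +25 in the Sector 4 component and 0 elsewhere.
So Δx_4 = L_44 · (+25), where L_44 = adj(I−A)_44 / det(I−A) = 0.513625 / 0.3343375.
Δx_4 = 0.513625 × (+25) / 0.3343375 = 12.840625 / 0.3343375 ≈ 38.41.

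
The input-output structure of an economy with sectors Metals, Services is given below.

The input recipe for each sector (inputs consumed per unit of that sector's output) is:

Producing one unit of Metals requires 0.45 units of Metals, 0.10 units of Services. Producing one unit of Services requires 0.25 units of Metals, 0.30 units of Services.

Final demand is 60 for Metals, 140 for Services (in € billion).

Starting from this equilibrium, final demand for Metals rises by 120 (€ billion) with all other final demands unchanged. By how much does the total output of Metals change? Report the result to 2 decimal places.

Δx_1 = 233.33

I − A =
  [   0.55    -0.25]
  [  -0.10     0.70]
det(I−A) = (0.55)(0.70) − (-0.25)(-0.10) = 0.3600
adj(I−A) = [[0.70, 0.25], [0.10, 0.55]]
(I − A)⁻¹ = adj(I−A) / det(I−A) ≈
  [   1.9444     0.6944]
  [   0.2778     1.5278]
Δx = (I − A)⁻¹ Δd with Δd having +120 in the Metals component and 0 elsewhere.
So Δx_1 = L_11 · (+120), where L_11 = adj(I−A)_11 / det(I−A) = 0.70 / 0.3600.
Δx_1 = 0.70 × (+120) / 0.3600 = 84.00 / 0.3600 ≈ 233.33.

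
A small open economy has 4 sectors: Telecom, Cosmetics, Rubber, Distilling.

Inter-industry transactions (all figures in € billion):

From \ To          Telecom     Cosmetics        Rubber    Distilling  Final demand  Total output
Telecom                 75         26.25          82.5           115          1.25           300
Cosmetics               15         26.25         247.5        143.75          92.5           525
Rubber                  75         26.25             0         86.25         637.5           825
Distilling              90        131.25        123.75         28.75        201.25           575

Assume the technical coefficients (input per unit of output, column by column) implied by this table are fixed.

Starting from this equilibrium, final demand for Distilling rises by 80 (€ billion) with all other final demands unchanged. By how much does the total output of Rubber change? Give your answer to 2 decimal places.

Δx_3 = 27.43

Technical coefficients a_ij = z_ij / X_j:
  a_11 = 75/300 = 0.25, a_21 = 15/300 = 0.05, a_31 = 75/300 = 0.25, a_41 = 90/300 = 0.30
  a_12 = 26.25/525 = 0.05, a_22 = 26.25/525 = 0.05, a_32 = 26.25/525 = 0.05, a_42 = 131.25/525 = 0.25
  a_13 = 82.5/825 = 0.10, a_23 = 247.5/825 = 0.30, a_33 = 0/825 = 0.00, a_43 = 123.75/825 = 0.15
  a_14 = 115/575 = 0.20, a_24 = 143.75/575 = 0.25, a_34 = 86.25/575 = 0.15, a_44 = 28.75/575 = 0.05
I − A =
  [   0.75    -0.05    -0.10    -0.20]
  [  -0.05     0.95    -0.30    -0.25]
  [  -0.25    -0.05     1.00    -0.15]
  [  -0.30    -0.25    -0.15     0.95]
Compute the cofactors C_ij = (−1)^(i+j)·(3×3 minor ij) of I−A; the adjugate is their transpose:
adj(I−A) = Cᵀ =
  [ 0.791250   0.106375   0.143625   0.217250]
  [ 0.215500   0.599875   0.237625   0.240750]
  [ 0.260750   0.087375   0.564375   0.167000]
  [ 0.347750   0.205250   0.197000   0.671000]
det(I−A) = Σ_j (I−A)_1j·C_1j = (0.75)(0.791250) + (-0.05)(0.215500) + (-0.10)(0.260750) + (-0.20)(0.347750) = 0.4870375
(I − A)⁻¹ = adj(I−A) / det(I−A) ≈
  [   1.6246     0.2184     0.2949     0.4461]
  [   0.4425     1.2317     0.4879     0.4943]
  [   0.5354     0.1794     1.1588     0.3429]
  [   0.7140     0.4214     0.4045     1.3777]
Δx = (I − A)⁻¹ Δd with Δd having +80 in the Distilling component and 0 elsewhere.
So Δx_3 = L_34 · (+80), where L_34 = adj(I−A)_34 / det(I−A) = 0.167000 / 0.4870375.
Δx_3 = 0.167000 × (+80) / 0.4870375 = 13.36 / 0.4870375 ≈ 27.43.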